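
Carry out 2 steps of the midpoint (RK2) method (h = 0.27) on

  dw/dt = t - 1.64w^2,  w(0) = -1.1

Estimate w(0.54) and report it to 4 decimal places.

Midpoint: k1 = f(t_n, w_n); k2 = f(t_n + h/2, w_n + (h/2)·k1); w_{n+1} = w_n + h·k2.
t=0.000000, w=-1.100000:
  k1 = f(0.000000, -1.100000) = -1.984400
  k2 = f(0.135000, -1.367894) = -2.933660
  w ← -1.100000 + 0.27·(-2.933660) = -1.892088
t=0.270000, w=-1.892088:
  k1 = f(0.270000, -1.892088) = -5.601196
  k2 = f(0.405000, -2.648250) = -11.096690
  w ← -1.892088 + 0.27·(-11.096690) = -4.888195
w(0.54) ≈ -4.8882

-4.8882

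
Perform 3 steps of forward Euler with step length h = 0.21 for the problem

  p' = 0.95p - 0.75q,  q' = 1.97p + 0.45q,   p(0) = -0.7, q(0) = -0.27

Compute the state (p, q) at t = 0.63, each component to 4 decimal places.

-0.8836, -1.4193

Euler on (p,q): p_{n+1} = p_n + h·p', q_{n+1} = q_n + h·q'.
0.000000: (-0.700000, -0.270000); f=(-0.462500, -1.500500) → (-0.797125, -0.585105)
0.210000: (-0.797125, -0.585105); f=(-0.318440, -1.833633) → (-0.863997, -0.970168)
0.420000: (-0.863997, -0.970168); f=(-0.093172, -2.138650) → (-0.883563, -1.419285)
(p(0.63), q(0.63)) ≈ (-0.8836, -1.4193)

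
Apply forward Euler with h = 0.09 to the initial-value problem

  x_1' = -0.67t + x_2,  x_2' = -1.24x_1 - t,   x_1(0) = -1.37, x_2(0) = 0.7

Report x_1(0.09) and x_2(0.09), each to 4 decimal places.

-1.3070, 0.8529

Euler on (x_1,x_2): x_1_{n+1} = x_1_n + h·x_1', x_2_{n+1} = x_2_n + h·x_2'.
0.000000: (-1.370000, 0.700000); f=(0.700000, 1.698800) → (-1.307000, 0.852892)
(x_1(0.09), x_2(0.09)) ≈ (-1.3070, 0.8529)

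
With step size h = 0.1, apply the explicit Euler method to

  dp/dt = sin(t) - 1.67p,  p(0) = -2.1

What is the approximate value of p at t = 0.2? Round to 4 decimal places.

Euler: p_{n+1} = p_n + h·f(t_n, p_n).
t=0.000000, p=-2.100000: f=3.507000 → p ← -2.100000 + 0.1·3.507000 = -1.749300
t=0.100000, p=-1.749300: f=3.021164 → p ← -1.749300 + 0.1·3.021164 = -1.447184
p(0.2) ≈ -1.4472

-1.4472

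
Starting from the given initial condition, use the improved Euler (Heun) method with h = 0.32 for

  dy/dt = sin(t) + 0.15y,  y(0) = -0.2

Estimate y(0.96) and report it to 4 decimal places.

0.2112

Heun: k1 = f(t_n, y_n); k2 = f(t_n + h, y_n + h·k1); y_{n+1} = y_n + (h/2)·(k1 + k2).
t=0.000000, y=-0.200000:
  k1 = f(0.000000, -0.200000) = -0.030000
  k2 = f(0.320000, -0.209600) = 0.283127
  y ← -0.200000 + (0.32/2)·(-0.030000 + 0.283127) = -0.159500
t=0.320000, y=-0.159500:
  k1 = f(0.320000, -0.159500) = 0.290642
  k2 = f(0.640000, -0.066494) = 0.587221
  y ← -0.159500 + (0.32/2)·(0.290642 + 0.587221) = -0.019042
t=0.640000, y=-0.019042:
  k1 = f(0.640000, -0.019042) = 0.594339
  k2 = f(0.960000, 0.171147) = 0.844864
  y ← -0.019042 + (0.32/2)·(0.594339 + 0.844864) = 0.211231
y(0.96) ≈ 0.2112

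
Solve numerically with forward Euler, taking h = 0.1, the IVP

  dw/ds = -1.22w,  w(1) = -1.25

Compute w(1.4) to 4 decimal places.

-0.7428

Euler: w_{n+1} = w_n + h·f(s_n, w_n).
s=1.000000, w=-1.250000: f=1.525000 → w ← -1.250000 + 0.1·1.525000 = -1.097500
s=1.100000, w=-1.097500: f=1.338950 → w ← -1.097500 + 0.1·1.338950 = -0.963605
s=1.200000, w=-0.963605: f=1.175598 → w ← -0.963605 + 0.1·1.175598 = -0.846045
s=1.300000, w=-0.846045: f=1.032175 → w ← -0.846045 + 0.1·1.032175 = -0.742828
w(1.4) ≈ -0.7428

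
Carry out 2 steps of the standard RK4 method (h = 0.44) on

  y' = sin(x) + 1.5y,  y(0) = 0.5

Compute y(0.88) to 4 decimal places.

RK4: k1 = f(x_n, y_n); k2 = f(x_n + h/2, y_n + (h/2)·k1); k3 = f(x_n + h/2, y_n + (h/2)·k2); k4 = f(x_n + h, y_n + h·k3); y_{n+1} = y_n + (h/6)·(k1 + 2k2 + 2k3 + k4).
x=0.000000, y=0.500000:
  k1 = f(0.000000, 0.500000) = 0.750000
  k2 = f(0.220000, 0.665000) = 1.215730
  k3 = f(0.220000, 0.767461) = 1.369420
  k4 = f(0.440000, 1.102545) = 2.079757
  y ← 0.500000 + (0.44/6)·(k1 + 2k2 + 2k3 + k4) = 1.086671
x=0.440000, y=1.086671:
  k1 = f(0.440000, 1.086671) = 2.055946
  k2 = f(0.660000, 1.538979) = 2.921585
  k3 = f(0.660000, 1.729420) = 3.207246
  k4 = f(0.880000, 2.497859) = 4.517528
  y ← 1.086671 + (0.44/6)·(k1 + 2k2 + 2k3 + k4) = 2.467621
y(0.88) ≈ 2.4676

2.4676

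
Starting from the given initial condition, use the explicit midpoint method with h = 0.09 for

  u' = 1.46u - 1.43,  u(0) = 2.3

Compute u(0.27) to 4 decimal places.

Midpoint: k1 = f(t_n, u_n); k2 = f(t_n + h/2, u_n + (h/2)·k1); u_{n+1} = u_n + h·k2.
t=0.000000, u=2.300000:
  k1 = f(0.000000, 2.300000) = 1.928000
  k2 = f(0.045000, 2.386760) = 2.054670
  u ← 2.300000 + 0.09·2.054670 = 2.484920
t=0.090000, u=2.484920:
  k1 = f(0.090000, 2.484920) = 2.197984
  k2 = f(0.135000, 2.583830) = 2.342391
  u ← 2.484920 + 0.09·2.342391 = 2.695735
t=0.180000, u=2.695735:
  k1 = f(0.180000, 2.695735) = 2.505774
  k2 = f(0.225000, 2.808495) = 2.670403
  u ← 2.695735 + 0.09·2.670403 = 2.936072
u(0.27) ≈ 2.9361

2.9361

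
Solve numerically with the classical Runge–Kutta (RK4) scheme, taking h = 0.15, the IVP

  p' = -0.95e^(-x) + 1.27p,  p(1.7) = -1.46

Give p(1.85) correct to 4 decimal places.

RK4: k1 = f(x_n, p_n); k2 = f(x_n + h/2, p_n + (h/2)·k1); k3 = f(x_n + h/2, p_n + (h/2)·k2); k4 = f(x_n + h, p_n + h·k3); p_{n+1} = p_n + (h/6)·(k1 + 2k2 + 2k3 + k4).
x=1.700000, p=-1.460000:
  k1 = f(1.700000, -1.460000) = -2.027749
  k2 = f(1.775000, -1.612081) = -2.208352
  k3 = f(1.775000, -1.625626) = -2.225555
  k4 = f(1.850000, -1.793833) = -2.427544
  p ← -1.460000 + (0.15/6)·(k1 + 2k2 + 2k3 + k4) = -1.793078
p(1.85) ≈ -1.7931

-1.7931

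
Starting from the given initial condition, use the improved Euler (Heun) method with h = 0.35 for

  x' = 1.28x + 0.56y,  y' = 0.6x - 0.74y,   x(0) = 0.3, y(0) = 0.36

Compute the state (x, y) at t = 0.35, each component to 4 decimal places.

Heun on (x,y): k1 = f(t_n, state_n); k2 = f(t_n + h, state_n + h·k1); state_{n+1} = state_n + (h/2)·(k1 + k2).
0.000000: (0.300000, 0.360000)
  k1 = (0.585600, -0.086400)
  predictor → (0.504960, 0.329760)
  k2 = (0.831014, 0.058954)
  → (0.547908, 0.355197)
(x(0.35), y(0.35)) ≈ (0.5479, 0.3552)

0.5479, 0.3552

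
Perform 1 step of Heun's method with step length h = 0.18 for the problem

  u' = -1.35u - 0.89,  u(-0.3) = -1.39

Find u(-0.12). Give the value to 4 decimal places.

-1.2340

Heun: k1 = f(s_n, u_n); k2 = f(s_n + h, u_n + h·k1); u_{n+1} = u_n + (h/2)·(k1 + k2).
s=-0.300000, u=-1.390000:
  k1 = f(-0.300000, -1.390000) = 0.986500
  k2 = f(-0.120000, -1.212430) = 0.746780
  u ← -1.390000 + (0.18/2)·(0.986500 + 0.746780) = -1.234005
u(-0.12) ≈ -1.2340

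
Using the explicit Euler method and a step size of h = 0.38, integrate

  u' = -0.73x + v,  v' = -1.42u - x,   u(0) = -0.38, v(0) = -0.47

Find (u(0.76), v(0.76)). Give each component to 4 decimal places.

-0.7647, -0.1079

Euler on (u,v): u_{n+1} = u_n + h·u', v_{n+1} = v_n + h·v'.
0.000000: (-0.380000, -0.470000); f=(-0.470000, 0.539600) → (-0.558600, -0.264952)
0.380000: (-0.558600, -0.264952); f=(-0.542352, 0.413212) → (-0.764694, -0.107931)
(u(0.76), v(0.76)) ≈ (-0.7647, -0.1079)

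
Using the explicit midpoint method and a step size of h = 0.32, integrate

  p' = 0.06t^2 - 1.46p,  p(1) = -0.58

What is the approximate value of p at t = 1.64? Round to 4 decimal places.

-0.1911

Midpoint: k1 = f(t_n, p_n); k2 = f(t_n + h/2, p_n + (h/2)·k1); p_{n+1} = p_n + h·k2.
t=1.000000, p=-0.580000:
  k1 = f(1.000000, -0.580000) = 0.906800
  k2 = f(1.160000, -0.434912) = 0.715708
  p ← -0.580000 + 0.32·0.715708 = -0.350974
t=1.320000, p=-0.350974:
  k1 = f(1.320000, -0.350974) = 0.616965
  k2 = f(1.480000, -0.252259) = 0.499722
  p ← -0.350974 + 0.32·0.499722 = -0.191062
p(1.64) ≈ -0.1911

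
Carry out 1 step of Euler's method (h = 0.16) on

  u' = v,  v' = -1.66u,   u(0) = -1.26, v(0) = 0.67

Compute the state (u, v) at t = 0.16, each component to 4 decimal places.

Euler on (u,v): u_{n+1} = u_n + h·u', v_{n+1} = v_n + h·v'.
0.000000: (-1.260000, 0.670000); f=(0.670000, 2.091600) → (-1.152800, 1.004656)
(u(0.16), v(0.16)) ≈ (-1.1528, 1.0047)

-1.1528, 1.0047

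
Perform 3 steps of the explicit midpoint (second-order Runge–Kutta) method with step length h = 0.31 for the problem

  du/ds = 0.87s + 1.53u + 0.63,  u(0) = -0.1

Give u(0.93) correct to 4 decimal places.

Midpoint: k1 = f(s_n, u_n); k2 = f(s_n + h/2, u_n + (h/2)·k1); u_{n+1} = u_n + h·k2.
s=0.000000, u=-0.100000:
  k1 = f(0.000000, -0.100000) = 0.477000
  k2 = f(0.155000, -0.026065) = 0.724971
  u ← -0.100000 + 0.31·0.724971 = 0.124741
s=0.310000, u=0.124741:
  k1 = f(0.310000, 0.124741) = 1.090554
  k2 = f(0.465000, 0.293777) = 1.484028
  u ← 0.124741 + 0.31·1.484028 = 0.584790
s=0.620000, u=0.584790:
  k1 = f(0.620000, 0.584790) = 2.064128
  k2 = f(0.775000, 0.904730) = 2.688486
  u ← 0.584790 + 0.31·2.688486 = 1.418220
u(0.93) ≈ 1.4182

1.4182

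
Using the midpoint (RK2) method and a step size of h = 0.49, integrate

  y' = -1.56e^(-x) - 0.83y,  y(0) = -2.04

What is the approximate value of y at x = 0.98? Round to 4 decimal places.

Midpoint: k1 = f(x_n, y_n); k2 = f(x_n + h/2, y_n + (h/2)·k1); y_{n+1} = y_n + h·k2.
x=0.000000, y=-2.040000:
  k1 = f(0.000000, -2.040000) = 0.133200
  k2 = f(0.245000, -2.007366) = 0.445095
  y ← -2.040000 + 0.49·0.445095 = -1.821904
x=0.490000, y=-1.821904:
  k1 = f(0.490000, -1.821904) = 0.556483
  k2 = f(0.735000, -1.685565) = 0.650991
  y ← -1.821904 + 0.49·0.650991 = -1.502918
y(0.98) ≈ -1.5029

-1.5029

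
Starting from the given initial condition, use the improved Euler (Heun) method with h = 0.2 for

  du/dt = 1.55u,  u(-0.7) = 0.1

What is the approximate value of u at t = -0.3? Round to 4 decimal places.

0.1844

Heun: k1 = f(t_n, u_n); k2 = f(t_n + h, u_n + h·k1); u_{n+1} = u_n + (h/2)·(k1 + k2).
t=-0.700000, u=0.100000:
  k1 = f(-0.700000, 0.100000) = 0.155000
  k2 = f(-0.500000, 0.131000) = 0.203050
  u ← 0.100000 + (0.2/2)·(0.155000 + 0.203050) = 0.135805
t=-0.500000, u=0.135805:
  k1 = f(-0.500000, 0.135805) = 0.210498
  k2 = f(-0.300000, 0.177905) = 0.275752
  u ← 0.135805 + (0.2/2)·(0.210498 + 0.275752) = 0.184430
u(-0.3) ≈ 0.1844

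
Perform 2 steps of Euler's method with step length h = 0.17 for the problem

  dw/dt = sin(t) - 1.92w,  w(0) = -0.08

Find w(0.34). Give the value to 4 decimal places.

-0.0075

Euler: w_{n+1} = w_n + h·f(t_n, w_n).
t=0.000000, w=-0.080000: f=0.153600 → w ← -0.080000 + 0.17·0.153600 = -0.053888
t=0.170000, w=-0.053888: f=0.272647 → w ← -0.053888 + 0.17·0.272647 = -0.007538
w(0.34) ≈ -0.0075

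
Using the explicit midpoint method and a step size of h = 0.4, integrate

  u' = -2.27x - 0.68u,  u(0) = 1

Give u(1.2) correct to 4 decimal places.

-0.8468

Midpoint: k1 = f(x_n, u_n); k2 = f(x_n + h/2, u_n + (h/2)·k1); u_{n+1} = u_n + h·k2.
x=0.000000, u=1.000000:
  k1 = f(0.000000, 1.000000) = -0.680000
  k2 = f(0.200000, 0.864000) = -1.041520
  u ← 1.000000 + 0.4·(-1.041520) = 0.583392
x=0.400000, u=0.583392:
  k1 = f(0.400000, 0.583392) = -1.304707
  k2 = f(0.600000, 0.322451) = -1.581266
  u ← 0.583392 + 0.4·(-1.581266) = -0.049115
x=0.800000, u=-0.049115:
  k1 = f(0.800000, -0.049115) = -1.782602
  k2 = f(1.000000, -0.405635) = -1.994168
  u ← -0.049115 + 0.4·(-1.994168) = -0.846782
u(1.2) ≈ -0.8468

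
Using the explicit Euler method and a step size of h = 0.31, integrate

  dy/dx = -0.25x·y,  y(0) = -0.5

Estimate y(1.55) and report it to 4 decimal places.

Euler: y_{n+1} = y_n + h·f(x_n, y_n).
x=0.000000, y=-0.500000: f=0.000000 → y ← -0.500000 + 0.31·0.000000 = -0.500000
x=0.310000, y=-0.500000: f=0.038750 → y ← -0.500000 + 0.31·0.038750 = -0.487988
x=0.620000, y=-0.487988: f=0.075638 → y ← -0.487988 + 0.31·0.075638 = -0.464540
x=0.930000, y=-0.464540: f=0.108005 → y ← -0.464540 + 0.31·0.108005 = -0.431058
x=1.240000, y=-0.431058: f=0.133628 → y ← -0.431058 + 0.31·0.133628 = -0.389633
y(1.55) ≈ -0.3896

-0.3896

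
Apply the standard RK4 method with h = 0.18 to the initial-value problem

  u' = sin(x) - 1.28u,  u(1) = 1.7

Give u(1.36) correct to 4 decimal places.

RK4: k1 = f(x_n, u_n); k2 = f(x_n + h/2, u_n + (h/2)·k1); k3 = f(x_n + h/2, u_n + (h/2)·k2); k4 = f(x_n + h, u_n + h·k3); u_{n+1} = u_n + (h/6)·(k1 + 2k2 + 2k3 + k4).
x=1.000000, u=1.700000:
  k1 = f(1.000000, 1.700000) = -1.334529
  k2 = f(1.090000, 1.579892) = -1.135635
  k3 = f(1.090000, 1.597793) = -1.158548
  k4 = f(1.180000, 1.491461) = -0.984465
  u ← 1.700000 + (0.18/6)·(k1 + 2k2 + 2k3 + k4) = 1.492779
x=1.180000, u=1.492779:
  k1 = f(1.180000, 1.492779) = -0.986151
  k2 = f(1.270000, 1.404026) = -0.842052
  k3 = f(1.270000, 1.416995) = -0.858652
  k4 = f(1.360000, 1.338222) = -0.735059
  u ← 1.492779 + (0.18/6)·(k1 + 2k2 + 2k3 + k4) = 1.339101
u(1.36) ≈ 1.3391

1.3391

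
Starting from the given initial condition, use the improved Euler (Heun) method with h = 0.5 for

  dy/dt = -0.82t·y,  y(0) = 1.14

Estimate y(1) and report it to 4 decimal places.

0.7515

Heun: k1 = f(t_n, y_n); k2 = f(t_n + h, y_n + h·k1); y_{n+1} = y_n + (h/2)·(k1 + k2).
t=0.000000, y=1.140000:
  k1 = f(0.000000, 1.140000) = 0.000000
  k2 = f(0.500000, 1.140000) = -0.467400
  y ← 1.140000 + (0.5/2)·(0.000000 + (-0.467400)) = 1.023150
t=0.500000, y=1.023150:
  k1 = f(0.500000, 1.023150) = -0.419491
  k2 = f(1.000000, 0.813404) = -0.666991
  y ← 1.023150 + (0.5/2)·(-0.419491 + (-0.666991)) = 0.751529
y(1) ≈ 0.7515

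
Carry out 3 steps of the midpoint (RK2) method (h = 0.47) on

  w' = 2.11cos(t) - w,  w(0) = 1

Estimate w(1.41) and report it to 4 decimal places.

Midpoint: k1 = f(t_n, w_n); k2 = f(t_n + h/2, w_n + (h/2)·k1); w_{n+1} = w_n + h·k2.
t=0.000000, w=1.000000:
  k1 = f(0.000000, 1.000000) = 1.110000
  k2 = f(0.235000, 1.260850) = 0.791155
  w ← 1.000000 + 0.47·0.791155 = 1.371843
t=0.470000, w=1.371843:
  k1 = f(0.470000, 1.371843) = 0.509366
  k2 = f(0.705000, 1.491544) = 0.115456
  w ← 1.371843 + 0.47·0.115456 = 1.426107
t=0.940000, w=1.426107:
  k1 = f(0.940000, 1.426107) = -0.181655
  k2 = f(1.175000, 1.383419) = -0.569923
  w ← 1.426107 + 0.47·(-0.569923) = 1.158244
w(1.41) ≈ 1.1582

1.1582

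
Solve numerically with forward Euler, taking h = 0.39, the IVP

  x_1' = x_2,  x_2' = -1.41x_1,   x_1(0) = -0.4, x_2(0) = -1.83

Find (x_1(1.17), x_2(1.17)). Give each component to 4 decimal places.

Euler on (x_1,x_2): x_1_{n+1} = x_1_n + h·x_1', x_2_{n+1} = x_2_n + h·x_2'.
0.000000: (-0.400000, -1.830000); f=(-1.830000, 0.564000) → (-1.113700, -1.610040)
0.390000: (-1.113700, -1.610040); f=(-1.610040, 1.570317) → (-1.741616, -0.997616)
0.780000: (-1.741616, -0.997616); f=(-0.997616, 2.455678) → (-2.130686, -0.039902)
(x_1(1.17), x_2(1.17)) ≈ (-2.1307, -0.0399)

-2.1307, -0.0399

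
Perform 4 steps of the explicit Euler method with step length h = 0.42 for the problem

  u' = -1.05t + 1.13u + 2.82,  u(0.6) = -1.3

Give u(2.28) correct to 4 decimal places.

Euler: u_{n+1} = u_n + h·f(t_n, u_n).
t=0.600000, u=-1.300000: f=0.721000 → u ← -1.300000 + 0.42·0.721000 = -0.997180
t=1.020000, u=-0.997180: f=0.622187 → u ← -0.997180 + 0.42·0.622187 = -0.735862
t=1.440000, u=-0.735862: f=0.476476 → u ← -0.735862 + 0.42·0.476476 = -0.535742
t=1.860000, u=-0.535742: f=0.261612 → u ← -0.535742 + 0.42·0.261612 = -0.425864
u(2.28) ≈ -0.4259

-0.4259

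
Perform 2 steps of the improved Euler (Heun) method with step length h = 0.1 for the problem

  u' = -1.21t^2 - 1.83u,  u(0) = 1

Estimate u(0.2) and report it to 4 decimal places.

0.6917

Heun: k1 = f(t_n, u_n); k2 = f(t_n + h, u_n + h·k1); u_{n+1} = u_n + (h/2)·(k1 + k2).
t=0.000000, u=1.000000:
  k1 = f(0.000000, 1.000000) = -1.830000
  k2 = f(0.100000, 0.817000) = -1.507210
  u ← 1.000000 + (0.1/2)·(-1.830000 + (-1.507210)) = 0.833140
t=0.100000, u=0.833140:
  k1 = f(0.100000, 0.833140) = -1.536745
  k2 = f(0.200000, 0.679465) = -1.291821
  u ← 0.833140 + (0.1/2)·(-1.536745 + (-1.291821)) = 0.691711
u(0.2) ≈ 0.6917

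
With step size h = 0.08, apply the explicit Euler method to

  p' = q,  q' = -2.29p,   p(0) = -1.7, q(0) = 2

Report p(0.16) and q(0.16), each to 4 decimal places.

-1.3551, 2.5936

Euler on (p,q): p_{n+1} = p_n + h·p', q_{n+1} = q_n + h·q'.
0.000000: (-1.700000, 2.000000); f=(2.000000, 3.893000) → (-1.540000, 2.311440)
0.080000: (-1.540000, 2.311440); f=(2.311440, 3.526600) → (-1.355085, 2.593568)
(p(0.16), q(0.16)) ≈ (-1.3551, 2.5936)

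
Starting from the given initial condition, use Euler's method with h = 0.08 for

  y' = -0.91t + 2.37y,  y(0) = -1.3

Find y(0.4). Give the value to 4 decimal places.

Euler: y_{n+1} = y_n + h·f(t_n, y_n).
t=0.000000, y=-1.300000: f=-3.081000 → y ← -1.300000 + 0.08·(-3.081000) = -1.546480
t=0.080000, y=-1.546480: f=-3.737958 → y ← -1.546480 + 0.08·(-3.737958) = -1.845517
t=0.160000, y=-1.845517: f=-4.519474 → y ← -1.845517 + 0.08·(-4.519474) = -2.207075
t=0.240000, y=-2.207075: f=-5.449167 → y ← -2.207075 + 0.08·(-5.449167) = -2.643008
t=0.320000, y=-2.643008: f=-6.555129 → y ← -2.643008 + 0.08·(-6.555129) = -3.167418
y(0.4) ≈ -3.1674

-3.1674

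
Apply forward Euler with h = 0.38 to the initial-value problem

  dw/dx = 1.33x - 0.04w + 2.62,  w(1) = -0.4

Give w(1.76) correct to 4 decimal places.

Euler: w_{n+1} = w_n + h·f(x_n, w_n).
x=1.000000, w=-0.400000: f=3.966000 → w ← -0.400000 + 0.38·3.966000 = 1.107080
x=1.380000, w=1.107080: f=4.411117 → w ← 1.107080 + 0.38·4.411117 = 2.783304
w(1.76) ≈ 2.7833

2.7833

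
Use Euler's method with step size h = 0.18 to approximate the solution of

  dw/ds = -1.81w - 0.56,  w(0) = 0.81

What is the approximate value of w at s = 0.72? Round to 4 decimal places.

Euler: w_{n+1} = w_n + h·f(s_n, w_n).
s=0.000000, w=0.810000: f=-2.026100 → w ← 0.810000 + 0.18·(-2.026100) = 0.445302
s=0.180000, w=0.445302: f=-1.365997 → w ← 0.445302 + 0.18·(-1.365997) = 0.199423
s=0.360000, w=0.199423: f=-0.920955 → w ← 0.199423 + 0.18·(-0.920955) = 0.033651
s=0.540000, w=0.033651: f=-0.620908 → w ← 0.033651 + 0.18·(-0.620908) = -0.078113
w(0.72) ≈ -0.0781

-0.0781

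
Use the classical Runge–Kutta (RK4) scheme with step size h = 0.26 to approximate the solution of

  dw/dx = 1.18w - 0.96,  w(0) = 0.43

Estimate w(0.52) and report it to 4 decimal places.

0.1051

RK4: k1 = f(x_n, w_n); k2 = f(x_n + h/2, w_n + (h/2)·k1); k3 = f(x_n + h/2, w_n + (h/2)·k2); k4 = f(x_n + h, w_n + h·k3); w_{n+1} = w_n + (h/6)·(k1 + 2k2 + 2k3 + k4).
x=0.000000, w=0.430000:
  k1 = f(0.000000, 0.430000) = -0.452600
  k2 = f(0.130000, 0.371162) = -0.522029
  k3 = f(0.130000, 0.362136) = -0.532679
  k4 = f(0.260000, 0.291503) = -0.616026
  w ← 0.430000 + (0.26/6)·(k1 + 2k2 + 2k3 + k4) = 0.292285
x=0.260000, w=0.292285:
  k1 = f(0.260000, 0.292285) = -0.615104
  k2 = f(0.390000, 0.212321) = -0.709461
  k3 = f(0.390000, 0.200055) = -0.723935
  k4 = f(0.520000, 0.104062) = -0.837207
  w ← 0.292285 + (0.26/6)·(k1 + 2k2 + 2k3 + k4) = 0.105124
w(0.52) ≈ 0.1051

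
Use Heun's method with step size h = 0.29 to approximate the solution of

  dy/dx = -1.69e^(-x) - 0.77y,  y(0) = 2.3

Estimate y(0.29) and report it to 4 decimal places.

Heun: k1 = f(x_n, y_n); k2 = f(x_n + h, y_n + h·k1); y_{n+1} = y_n + (h/2)·(k1 + k2).
x=0.000000, y=2.300000:
  k1 = f(0.000000, 2.300000) = -3.461000
  k2 = f(0.290000, 1.296310) = -2.262724
  y ← 2.300000 + (0.29/2)·(-3.461000 + (-2.262724)) = 1.470060
y(0.29) ≈ 1.4701

1.4701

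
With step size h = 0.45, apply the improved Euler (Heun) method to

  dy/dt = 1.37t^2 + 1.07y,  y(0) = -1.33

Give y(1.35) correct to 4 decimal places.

-3.7838

Heun: k1 = f(t_n, y_n); k2 = f(t_n + h, y_n + h·k1); y_{n+1} = y_n + (h/2)·(k1 + k2).
t=0.000000, y=-1.330000:
  k1 = f(0.000000, -1.330000) = -1.423100
  k2 = f(0.450000, -1.970395) = -1.830898
  y ← -1.330000 + (0.45/2)·(-1.423100 + (-1.830898)) = -2.062149
t=0.450000, y=-2.062149:
  k1 = f(0.450000, -2.062149) = -1.929075
  k2 = f(0.900000, -2.930233) = -2.025650
  y ← -2.062149 + (0.45/2)·(-1.929075 + (-2.025650)) = -2.951962
t=0.900000, y=-2.951962:
  k1 = f(0.900000, -2.951962) = -2.048900
  k2 = f(1.350000, -3.873967) = -1.648320
  y ← -2.951962 + (0.45/2)·(-2.048900 + (-1.648320)) = -3.783837
y(1.35) ≈ -3.7838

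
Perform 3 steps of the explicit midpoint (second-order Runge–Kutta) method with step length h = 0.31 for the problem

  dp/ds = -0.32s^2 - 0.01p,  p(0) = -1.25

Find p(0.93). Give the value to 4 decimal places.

-1.3217

Midpoint: k1 = f(s_n, p_n); k2 = f(s_n + h/2, p_n + (h/2)·k1); p_{n+1} = p_n + h·k2.
s=0.000000, p=-1.250000:
  k1 = f(0.000000, -1.250000) = 0.012500
  k2 = f(0.155000, -1.248063) = 0.004793
  p ← -1.250000 + 0.31·0.004793 = -1.248514
s=0.310000, p=-1.248514:
  k1 = f(0.310000, -1.248514) = -0.018267
  k2 = f(0.465000, -1.251346) = -0.056679
  p ← -1.248514 + 0.31·(-0.056679) = -1.266085
s=0.620000, p=-1.266085:
  k1 = f(0.620000, -1.266085) = -0.110347
  k2 = f(0.775000, -1.283188) = -0.179368
  p ← -1.266085 + 0.31·(-0.179368) = -1.321689
p(0.93) ≈ -1.3217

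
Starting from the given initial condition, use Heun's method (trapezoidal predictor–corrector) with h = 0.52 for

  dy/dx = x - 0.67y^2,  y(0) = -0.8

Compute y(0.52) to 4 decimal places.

Heun: k1 = f(x_n, y_n); k2 = f(x_n + h, y_n + h·k1); y_{n+1} = y_n + (h/2)·(k1 + k2).
x=0.000000, y=-0.800000:
  k1 = f(0.000000, -0.800000) = -0.428800
  k2 = f(0.520000, -1.022976) = -0.181142
  y ← -0.800000 + (0.52/2)·(-0.428800 + (-0.181142)) = -0.958585
y(0.52) ≈ -0.9586

-0.9586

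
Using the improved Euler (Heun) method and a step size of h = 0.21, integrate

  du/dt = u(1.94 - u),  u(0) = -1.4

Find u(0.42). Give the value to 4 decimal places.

-9.5619

Heun: k1 = f(t_n, u_n); k2 = f(t_n + h, u_n + h·k1); u_{n+1} = u_n + (h/2)·(k1 + k2).
t=0.000000, u=-1.400000:
  k1 = f(0.000000, -1.400000) = -4.676000
  k2 = f(0.210000, -2.381960) = -10.294736
  u ← -1.400000 + (0.21/2)·(-4.676000 + (-10.294736)) = -2.971927
t=0.210000, u=-2.971927:
  k1 = f(0.210000, -2.971927) = -14.597891
  k2 = f(0.420000, -6.037484) = -48.163936
  u ← -2.971927 + (0.21/2)·(-14.597891 + (-48.163936)) = -9.561919
u(0.42) ≈ -9.5619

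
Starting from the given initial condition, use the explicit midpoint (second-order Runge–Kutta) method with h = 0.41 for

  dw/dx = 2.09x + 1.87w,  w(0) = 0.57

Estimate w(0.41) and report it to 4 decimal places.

Midpoint: k1 = f(x_n, w_n); k2 = f(x_n + h/2, w_n + (h/2)·k1); w_{n+1} = w_n + h·k2.
x=0.000000, w=0.570000:
  k1 = f(0.000000, 0.570000) = 1.065900
  k2 = f(0.205000, 0.788509) = 1.902963
  w ← 0.570000 + 0.41·1.902963 = 1.350215
w(0.41) ≈ 1.3502

1.3502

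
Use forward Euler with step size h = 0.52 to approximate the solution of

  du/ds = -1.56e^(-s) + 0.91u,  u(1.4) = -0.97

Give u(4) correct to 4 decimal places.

-8.2939

Euler: u_{n+1} = u_n + h·f(s_n, u_n).
s=1.400000, u=-0.970000: f=-1.267391 → u ← -0.970000 + 0.52·(-1.267391) = -1.629043
s=1.920000, u=-1.629043: f=-1.711136 → u ← -1.629043 + 0.52·(-1.711136) = -2.518834
s=2.440000, u=-2.518834: f=-2.428110 → u ← -2.518834 + 0.52·(-2.428110) = -3.781452
s=2.960000, u=-3.781452: f=-3.521959 → u ← -3.781452 + 0.52·(-3.521959) = -5.612870
s=3.480000, u=-5.612870: f=-5.155771 → u ← -5.612870 + 0.52·(-5.155771) = -8.293871
u(4) ≈ -8.2939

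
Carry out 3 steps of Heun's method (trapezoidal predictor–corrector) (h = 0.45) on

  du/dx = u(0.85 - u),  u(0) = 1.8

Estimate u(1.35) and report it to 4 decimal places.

1.0484

Heun: k1 = f(x_n, u_n); k2 = f(x_n + h, u_n + h·k1); u_{n+1} = u_n + (h/2)·(k1 + k2).
x=0.000000, u=1.800000:
  k1 = f(0.000000, 1.800000) = -1.710000
  k2 = f(0.450000, 1.030500) = -0.186005
  u ← 1.800000 + (0.45/2)·(-1.710000 + (-0.186005)) = 1.373399
x=0.450000, u=1.373399:
  k1 = f(0.450000, 1.373399) = -0.718835
  k2 = f(0.900000, 1.049923) = -0.209904
  u ← 1.373399 + (0.45/2)·(-0.718835 + (-0.209904)) = 1.164433
x=0.900000, u=1.164433:
  k1 = f(0.900000, 1.164433) = -0.366135
  k2 = f(1.350000, 0.999672) = -0.149622
  u ← 1.164433 + (0.45/2)·(-0.366135 + (-0.149622)) = 1.048387
u(1.35) ≈ 1.0484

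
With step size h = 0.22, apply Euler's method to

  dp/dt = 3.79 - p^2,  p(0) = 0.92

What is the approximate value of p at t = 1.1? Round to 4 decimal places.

1.9465

Euler: p_{n+1} = p_n + h·f(t_n, p_n).
t=0.000000, p=0.920000: f=2.943600 → p ← 0.920000 + 0.22·2.943600 = 1.567592
t=0.220000, p=1.567592: f=1.332655 → p ← 1.567592 + 0.22·1.332655 = 1.860776
t=0.440000, p=1.860776: f=0.327512 → p ← 1.860776 + 0.22·0.327512 = 1.932829
t=0.660000, p=1.932829: f=0.054173 → p ← 1.932829 + 0.22·0.054173 = 1.944747
t=0.880000, p=1.944747: f=0.007960 → p ← 1.944747 + 0.22·0.007960 = 1.946498
p(1.1) ≈ 1.9465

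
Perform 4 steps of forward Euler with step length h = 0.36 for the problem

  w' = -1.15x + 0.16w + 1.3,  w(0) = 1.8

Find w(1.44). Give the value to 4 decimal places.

Euler: w_{n+1} = w_n + h·f(x_n, w_n).
x=0.000000, w=1.800000: f=1.588000 → w ← 1.800000 + 0.36·1.588000 = 2.371680
x=0.360000, w=2.371680: f=1.265469 → w ← 2.371680 + 0.36·1.265469 = 2.827249
x=0.720000, w=2.827249: f=0.924360 → w ← 2.827249 + 0.36·0.924360 = 3.160018
x=1.080000, w=3.160018: f=0.563603 → w ← 3.160018 + 0.36·0.563603 = 3.362915
w(1.44) ≈ 3.3629

3.3629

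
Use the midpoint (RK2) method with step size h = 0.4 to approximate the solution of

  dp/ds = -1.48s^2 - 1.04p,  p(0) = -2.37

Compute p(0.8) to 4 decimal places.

Midpoint: k1 = f(s_n, p_n); k2 = f(s_n + h/2, p_n + (h/2)·k1); p_{n+1} = p_n + h·k2.
s=0.000000, p=-2.370000:
  k1 = f(0.000000, -2.370000) = 2.464800
  k2 = f(0.200000, -1.877040) = 1.892922
  p ← -2.370000 + 0.4·1.892922 = -1.612831
s=0.400000, p=-1.612831:
  k1 = f(0.400000, -1.612831) = 1.440545
  k2 = f(0.600000, -1.324722) = 0.844911
  p ← -1.612831 + 0.4·0.844911 = -1.274867
p(0.8) ≈ -1.2749

-1.2749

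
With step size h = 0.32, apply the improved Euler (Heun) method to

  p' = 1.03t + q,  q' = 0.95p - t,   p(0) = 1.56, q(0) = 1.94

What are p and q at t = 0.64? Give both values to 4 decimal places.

Heun on (p,q): k1 = f(t_n, state_n); k2 = f(t_n + h, state_n + h·k1); state_{n+1} = state_n + (h/2)·(k1 + k2).
0.000000: (1.560000, 1.940000)
  k1 = (1.940000, 1.482000)
  predictor → (2.180800, 2.414240)
  k2 = (2.743840, 1.751760)
  → (2.309414, 2.457402)
0.320000: (2.309414, 2.457402)
  k1 = (2.787002, 1.873944)
  predictor → (3.201255, 3.057064)
  k2 = (3.716264, 2.401192)
  → (3.349937, 3.141423)
(p(0.64), q(0.64)) ≈ (3.3499, 3.1414)

3.3499, 3.1414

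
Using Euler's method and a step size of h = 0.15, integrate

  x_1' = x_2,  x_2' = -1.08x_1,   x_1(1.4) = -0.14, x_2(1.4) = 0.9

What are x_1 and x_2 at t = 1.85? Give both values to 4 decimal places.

Euler on (x_1,x_2): x_1_{n+1} = x_1_n + h·x_1', x_2_{n+1} = x_2_n + h·x_2'.
1.400000: (-0.140000, 0.900000); f=(0.900000, 0.151200) → (-0.005000, 0.922680)
1.550000: (-0.005000, 0.922680); f=(0.922680, 0.005400) → (0.133402, 0.923490)
1.700000: (0.133402, 0.923490); f=(0.923490, -0.144074) → (0.271925, 0.901879)
(x_1(1.85), x_2(1.85)) ≈ (0.2719, 0.9019)

0.2719, 0.9019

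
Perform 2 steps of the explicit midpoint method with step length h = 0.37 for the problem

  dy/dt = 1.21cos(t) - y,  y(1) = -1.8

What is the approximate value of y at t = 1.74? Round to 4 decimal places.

-0.8011

Midpoint: k1 = f(t_n, y_n); k2 = f(t_n + h/2, y_n + (h/2)·k1); y_{n+1} = y_n + h·k2.
t=1.000000, y=-1.800000:
  k1 = f(1.000000, -1.800000) = 2.453766
  k2 = f(1.185000, -1.346053) = 1.801373
  y ← -1.800000 + 0.37·1.801373 = -1.133492
t=1.370000, y=-1.133492:
  k1 = f(1.370000, -1.133492) = 1.374826
  k2 = f(1.555000, -0.879149) = 0.898262
  y ← -1.133492 + 0.37·0.898262 = -0.801135
y(1.74) ≈ -0.8011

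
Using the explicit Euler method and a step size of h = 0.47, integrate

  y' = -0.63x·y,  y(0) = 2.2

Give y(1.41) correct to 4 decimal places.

1.3667

Euler: y_{n+1} = y_n + h·f(x_n, y_n).
x=0.000000, y=2.200000: f=0.000000 → y ← 2.200000 + 0.47·0.000000 = 2.200000
x=0.470000, y=2.200000: f=-0.651420 → y ← 2.200000 + 0.47·(-0.651420) = 1.893833
x=0.940000, y=1.893833: f=-1.121528 → y ← 1.893833 + 0.47·(-1.121528) = 1.366715
y(1.41) ≈ 1.3667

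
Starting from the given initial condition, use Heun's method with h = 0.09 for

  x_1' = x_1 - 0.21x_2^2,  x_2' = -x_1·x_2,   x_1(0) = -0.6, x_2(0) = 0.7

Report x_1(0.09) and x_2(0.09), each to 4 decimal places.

-0.6666, 0.7409

Heun on (x_1,x_2): k1 = f(s_n, state_n); k2 = f(s_n + h, state_n + h·k1); state_{n+1} = state_n + (h/2)·(k1 + k2).
0.000000: (-0.600000, 0.700000)
  k1 = (-0.702900, 0.420000)
  predictor → (-0.663261, 0.737800)
  k2 = (-0.777574, 0.489354)
  → (-0.666621, 0.740921)
(x_1(0.09), x_2(0.09)) ≈ (-0.6666, 0.7409)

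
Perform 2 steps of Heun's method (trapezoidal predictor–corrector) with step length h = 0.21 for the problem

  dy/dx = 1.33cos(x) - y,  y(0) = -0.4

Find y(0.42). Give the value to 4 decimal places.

0.1721

Heun: k1 = f(x_n, y_n); k2 = f(x_n + h, y_n + h·k1); y_{n+1} = y_n + (h/2)·(k1 + k2).
x=0.000000, y=-0.400000:
  k1 = f(0.000000, -0.400000) = 1.730000
  k2 = f(0.210000, -0.036700) = 1.337481
  y ← -0.400000 + (0.21/2)·(1.730000 + 1.337481) = -0.077914
x=0.210000, y=-0.077914:
  k1 = f(0.210000, -0.077914) = 1.378696
  k2 = f(0.420000, 0.211612) = 1.002797
  y ← -0.077914 + (0.21/2)·(1.378696 + 1.002797) = 0.172142
y(0.42) ≈ 0.1721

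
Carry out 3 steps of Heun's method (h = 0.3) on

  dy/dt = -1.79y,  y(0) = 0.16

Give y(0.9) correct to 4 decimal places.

Heun: k1 = f(t_n, y_n); k2 = f(t_n + h, y_n + h·k1); y_{n+1} = y_n + (h/2)·(k1 + k2).
t=0.000000, y=0.160000:
  k1 = f(0.000000, 0.160000) = -0.286400
  k2 = f(0.300000, 0.074080) = -0.132603
  y ← 0.160000 + (0.3/2)·(-0.286400 + (-0.132603)) = 0.097150
t=0.300000, y=0.097150:
  k1 = f(0.300000, 0.097150) = -0.173898
  k2 = f(0.600000, 0.044980) = -0.080515
  y ← 0.097150 + (0.3/2)·(-0.173898 + (-0.080515)) = 0.058988
t=0.600000, y=0.058988:
  k1 = f(0.600000, 0.058988) = -0.105588
  k2 = f(0.900000, 0.027311) = -0.048887
  y ← 0.058988 + (0.3/2)·(-0.105588 + (-0.048887)) = 0.035816
y(0.9) ≈ 0.0358

0.0358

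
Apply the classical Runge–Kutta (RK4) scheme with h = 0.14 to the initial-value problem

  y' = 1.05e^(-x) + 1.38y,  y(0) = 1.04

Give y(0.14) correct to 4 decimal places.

1.4133

RK4: k1 = f(x_n, y_n); k2 = f(x_n + h/2, y_n + (h/2)·k1); k3 = f(x_n + h/2, y_n + (h/2)·k2); k4 = f(x_n + h, y_n + h·k3); y_{n+1} = y_n + (h/6)·(k1 + 2k2 + 2k3 + k4).
x=0.000000, y=1.040000:
  k1 = f(0.000000, 1.040000) = 2.485200
  k2 = f(0.070000, 1.213964) = 2.654284
  k3 = f(0.070000, 1.225800) = 2.670617
  k4 = f(0.140000, 1.413886) = 2.863989
  y ← 1.040000 + (0.14/6)·(k1 + 2k2 + 2k3 + k4) = 1.413310
y(0.14) ≈ 1.4133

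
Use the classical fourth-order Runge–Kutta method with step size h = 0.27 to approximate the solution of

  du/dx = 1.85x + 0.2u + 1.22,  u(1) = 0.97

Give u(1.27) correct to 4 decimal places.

RK4: k1 = f(x_n, u_n); k2 = f(x_n + h/2, u_n + (h/2)·k1); k3 = f(x_n + h/2, u_n + (h/2)·k2); k4 = f(x_n + h, u_n + h·k3); u_{n+1} = u_n + (h/6)·(k1 + 2k2 + 2k3 + k4).
x=1.000000, u=0.970000:
  k1 = f(1.000000, 0.970000) = 3.264000
  k2 = f(1.135000, 1.410640) = 3.601878
  k3 = f(1.135000, 1.456254) = 3.611001
  k4 = f(1.270000, 1.944970) = 3.958494
  u ← 0.970000 + (0.27/6)·(k1 + 2k2 + 2k3 + k4) = 1.944171
u(1.27) ≈ 1.9442

1.9442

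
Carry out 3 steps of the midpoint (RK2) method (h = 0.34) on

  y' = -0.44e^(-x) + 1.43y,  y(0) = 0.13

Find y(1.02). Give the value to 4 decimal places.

-0.1496

Midpoint: k1 = f(x_n, y_n); k2 = f(x_n + h/2, y_n + (h/2)·k1); y_{n+1} = y_n + h·k2.
x=0.000000, y=0.130000:
  k1 = f(0.000000, 0.130000) = -0.254100
  k2 = f(0.170000, 0.086803) = -0.247084
  y ← 0.130000 + 0.34·(-0.247084) = 0.045991
x=0.340000, y=0.045991:
  k1 = f(0.340000, 0.045991) = -0.247411
  k2 = f(0.510000, 0.003931) = -0.258596
  y ← 0.045991 + 0.34·(-0.258596) = -0.041931
x=0.680000, y=-0.041931:
  k1 = f(0.680000, -0.041931) = -0.282873
  k2 = f(0.850000, -0.090020) = -0.316791
  y ← -0.041931 + 0.34·(-0.316791) = -0.149640
y(1.02) ≈ -0.1496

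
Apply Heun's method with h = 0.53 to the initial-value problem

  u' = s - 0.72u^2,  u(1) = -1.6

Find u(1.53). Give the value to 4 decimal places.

-2.2174

Heun: k1 = f(s_n, u_n); k2 = f(s_n + h, u_n + h·k1); u_{n+1} = u_n + (h/2)·(k1 + k2).
s=1.000000, u=-1.600000:
  k1 = f(1.000000, -1.600000) = -0.843200
  k2 = f(1.530000, -2.046896) = -1.486644
  u ← -1.600000 + (0.53/2)·(-0.843200 + (-1.486644)) = -2.217409
u(1.53) ≈ -2.2174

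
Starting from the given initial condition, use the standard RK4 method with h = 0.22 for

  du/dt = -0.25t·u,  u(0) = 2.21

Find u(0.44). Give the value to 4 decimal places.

2.1572

RK4: k1 = f(t_n, u_n); k2 = f(t_n + h/2, u_n + (h/2)·k1); k3 = f(t_n + h/2, u_n + (h/2)·k2); k4 = f(t_n + h, u_n + h·k3); u_{n+1} = u_n + (h/6)·(k1 + 2k2 + 2k3 + k4).
t=0.000000, u=2.210000:
  k1 = f(0.000000, 2.210000) = 0.000000
  k2 = f(0.110000, 2.210000) = -0.060775
  k3 = f(0.110000, 2.203315) = -0.060591
  k4 = f(0.220000, 2.196670) = -0.120817
  u ← 2.210000 + (0.22/6)·(k1 + 2k2 + 2k3 + k4) = 2.196670
t=0.220000, u=2.196670:
  k1 = f(0.220000, 2.196670) = -0.120817
  k2 = f(0.330000, 2.183380) = -0.180129
  k3 = f(0.330000, 2.176856) = -0.179591
  k4 = f(0.440000, 2.157160) = -0.237288
  u ← 2.196670 + (0.22/6)·(k1 + 2k2 + 2k3 + k4) = 2.157160
u(0.44) ≈ 2.1572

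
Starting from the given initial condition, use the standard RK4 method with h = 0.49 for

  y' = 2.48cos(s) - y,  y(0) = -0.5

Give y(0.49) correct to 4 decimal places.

0.6109

RK4: k1 = f(s_n, y_n); k2 = f(s_n + h/2, y_n + (h/2)·k1); k3 = f(s_n + h/2, y_n + (h/2)·k2); k4 = f(s_n + h, y_n + h·k3); y_{n+1} = y_n + (h/6)·(k1 + 2k2 + 2k3 + k4).
s=0.000000, y=-0.500000:
  k1 = f(0.000000, -0.500000) = 2.980000
  k2 = f(0.245000, 0.230100) = 2.175841
  k3 = f(0.245000, 0.033081) = 2.372860
  k4 = f(0.490000, 0.662701) = 1.525484
  y ← -0.500000 + (0.49/6)·(k1 + 2k2 + 2k3 + k4) = 0.610902
y(0.49) ≈ 0.6109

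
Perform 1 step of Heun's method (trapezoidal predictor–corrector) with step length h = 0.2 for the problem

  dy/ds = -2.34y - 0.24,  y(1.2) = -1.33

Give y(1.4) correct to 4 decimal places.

Heun: k1 = f(s_n, y_n); k2 = f(s_n + h, y_n + h·k1); y_{n+1} = y_n + (h/2)·(k1 + k2).
s=1.200000, y=-1.330000:
  k1 = f(1.200000, -1.330000) = 2.872200
  k2 = f(1.400000, -0.755560) = 1.528010
  y ← -1.330000 + (0.2/2)·(2.872200 + 1.528010) = -0.889979
y(1.4) ≈ -0.8900

-0.8900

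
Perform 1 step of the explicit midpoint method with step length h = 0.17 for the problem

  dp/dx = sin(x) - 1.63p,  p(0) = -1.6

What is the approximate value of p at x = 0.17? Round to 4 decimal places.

-1.2036

Midpoint: k1 = f(x_n, p_n); k2 = f(x_n + h/2, p_n + (h/2)·k1); p_{n+1} = p_n + h·k2.
x=0.000000, p=-1.600000:
  k1 = f(0.000000, -1.600000) = 2.608000
  k2 = f(0.085000, -1.378320) = 2.331559
  p ← -1.600000 + 0.17·2.331559 = -1.203635
p(0.17) ≈ -1.2036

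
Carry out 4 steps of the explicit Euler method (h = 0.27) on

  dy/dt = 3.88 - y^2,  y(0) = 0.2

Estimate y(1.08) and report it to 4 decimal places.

Euler: y_{n+1} = y_n + h·f(t_n, y_n).
t=0.000000, y=0.200000: f=3.840000 → y ← 0.200000 + 0.27·3.840000 = 1.236800
t=0.270000, y=1.236800: f=2.350326 → y ← 1.236800 + 0.27·2.350326 = 1.871388
t=0.540000, y=1.871388: f=0.377907 → y ← 1.871388 + 0.27·0.377907 = 1.973423
t=0.810000, y=1.973423: f=-0.014398 → y ← 1.973423 + 0.27·(-0.014398) = 1.969535
y(1.08) ≈ 1.9695

1.9695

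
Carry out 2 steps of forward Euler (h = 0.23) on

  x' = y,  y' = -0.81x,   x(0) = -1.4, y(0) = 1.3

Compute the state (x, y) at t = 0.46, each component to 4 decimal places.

Euler on (x,y): x_{n+1} = x_n + h·x', y_{n+1} = y_n + h·y'.
0.000000: (-1.400000, 1.300000); f=(1.300000, 1.134000) → (-1.101000, 1.560820)
0.230000: (-1.101000, 1.560820); f=(1.560820, 0.891810) → (-0.742011, 1.765936)
(x(0.46), y(0.46)) ≈ (-0.7420, 1.7659)

-0.7420, 1.7659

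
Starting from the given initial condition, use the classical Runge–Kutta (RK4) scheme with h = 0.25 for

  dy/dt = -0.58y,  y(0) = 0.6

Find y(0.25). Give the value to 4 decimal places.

0.5190

RK4: k1 = f(t_n, y_n); k2 = f(t_n + h/2, y_n + (h/2)·k1); k3 = f(t_n + h/2, y_n + (h/2)·k2); k4 = f(t_n + h, y_n + h·k3); y_{n+1} = y_n + (h/6)·(k1 + 2k2 + 2k3 + k4).
t=0.000000, y=0.600000:
  k1 = f(0.000000, 0.600000) = -0.348000
  k2 = f(0.125000, 0.556500) = -0.322770
  k3 = f(0.125000, 0.559654) = -0.324599
  k4 = f(0.250000, 0.518850) = -0.300933
  y ← 0.600000 + (0.25/6)·(k1 + 2k2 + 2k3 + k4) = 0.519014
y(0.25) ≈ 0.5190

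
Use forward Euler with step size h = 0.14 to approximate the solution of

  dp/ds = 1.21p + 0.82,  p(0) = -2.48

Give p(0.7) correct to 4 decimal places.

-4.6190

Euler: p_{n+1} = p_n + h·f(s_n, p_n).
s=0.000000, p=-2.480000: f=-2.180800 → p ← -2.480000 + 0.14·(-2.180800) = -2.785312
s=0.140000, p=-2.785312: f=-2.550228 → p ← -2.785312 + 0.14·(-2.550228) = -3.142344
s=0.280000, p=-3.142344: f=-2.982236 → p ← -3.142344 + 0.14·(-2.982236) = -3.559857
s=0.420000, p=-3.559857: f=-3.487427 → p ← -3.559857 + 0.14·(-3.487427) = -4.048097
s=0.560000, p=-4.048097: f=-4.078197 → p ← -4.048097 + 0.14·(-4.078197) = -4.619044
p(0.7) ≈ -4.6190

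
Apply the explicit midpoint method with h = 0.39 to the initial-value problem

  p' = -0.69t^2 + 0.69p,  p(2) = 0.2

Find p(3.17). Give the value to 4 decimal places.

Midpoint: k1 = f(t_n, p_n); k2 = f(t_n + h/2, p_n + (h/2)·k1); p_{n+1} = p_n + h·k2.
t=2.000000, p=0.200000:
  k1 = f(2.000000, 0.200000) = -2.622000
  k2 = f(2.195000, -0.311290) = -3.539227
  p ← 0.200000 + 0.39·(-3.539227) = -1.180299
t=2.390000, p=-1.180299:
  k1 = f(2.390000, -1.180299) = -4.755755
  k2 = f(2.585000, -2.107671) = -6.065028
  p ← -1.180299 + 0.39·(-6.065028) = -3.545660
t=2.780000, p=-3.545660:
  k1 = f(2.780000, -3.545660) = -7.779101
  k2 = f(2.975000, -5.062584) = -9.600114
  p ← -3.545660 + 0.39·(-9.600114) = -7.289704
p(3.17) ≈ -7.2897

-7.2897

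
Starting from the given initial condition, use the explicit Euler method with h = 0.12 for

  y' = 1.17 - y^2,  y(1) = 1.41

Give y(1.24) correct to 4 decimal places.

Euler: y_{n+1} = y_n + h·f(s_n, y_n).
s=1.000000, y=1.410000: f=-0.818100 → y ← 1.410000 + 0.12·(-0.818100) = 1.311828
s=1.120000, y=1.311828: f=-0.550893 → y ← 1.311828 + 0.12·(-0.550893) = 1.245721
y(1.24) ≈ 1.2457

1.2457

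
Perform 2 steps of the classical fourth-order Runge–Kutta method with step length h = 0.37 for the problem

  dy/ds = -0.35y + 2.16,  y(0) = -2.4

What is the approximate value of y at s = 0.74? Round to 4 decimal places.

-0.4442

RK4: k1 = f(s_n, y_n); k2 = f(s_n + h/2, y_n + (h/2)·k1); k3 = f(s_n + h/2, y_n + (h/2)·k2); k4 = f(s_n + h, y_n + h·k3); y_{n+1} = y_n + (h/6)·(k1 + 2k2 + 2k3 + k4).
s=0.000000, y=-2.400000:
  k1 = f(0.000000, -2.400000) = 3.000000
  k2 = f(0.185000, -1.845000) = 2.805750
  k3 = f(0.185000, -1.880936) = 2.818328
  k4 = f(0.370000, -1.357219) = 2.635027
  y ← -2.400000 + (0.37/6)·(k1 + 2k2 + 2k3 + k4) = -1.358870
s=0.370000, y=-1.358870:
  k1 = f(0.370000, -1.358870) = 2.635605
  k2 = f(0.555000, -0.871284) = 2.464949
  k3 = f(0.555000, -0.902855) = 2.475999
  k4 = f(0.740000, -0.442751) = 2.314963
  y ← -1.358870 + (0.37/6)·(k1 + 2k2 + 2k3 + k4) = -0.444202
y(0.74) ≈ -0.4442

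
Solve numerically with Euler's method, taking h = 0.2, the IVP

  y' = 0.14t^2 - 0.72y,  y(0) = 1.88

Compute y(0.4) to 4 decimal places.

Euler: y_{n+1} = y_n + h·f(t_n, y_n).
t=0.000000, y=1.880000: f=-1.353600 → y ← 1.880000 + 0.2·(-1.353600) = 1.609280
t=0.200000, y=1.609280: f=-1.153082 → y ← 1.609280 + 0.2·(-1.153082) = 1.378664
y(0.4) ≈ 1.3787

1.3787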